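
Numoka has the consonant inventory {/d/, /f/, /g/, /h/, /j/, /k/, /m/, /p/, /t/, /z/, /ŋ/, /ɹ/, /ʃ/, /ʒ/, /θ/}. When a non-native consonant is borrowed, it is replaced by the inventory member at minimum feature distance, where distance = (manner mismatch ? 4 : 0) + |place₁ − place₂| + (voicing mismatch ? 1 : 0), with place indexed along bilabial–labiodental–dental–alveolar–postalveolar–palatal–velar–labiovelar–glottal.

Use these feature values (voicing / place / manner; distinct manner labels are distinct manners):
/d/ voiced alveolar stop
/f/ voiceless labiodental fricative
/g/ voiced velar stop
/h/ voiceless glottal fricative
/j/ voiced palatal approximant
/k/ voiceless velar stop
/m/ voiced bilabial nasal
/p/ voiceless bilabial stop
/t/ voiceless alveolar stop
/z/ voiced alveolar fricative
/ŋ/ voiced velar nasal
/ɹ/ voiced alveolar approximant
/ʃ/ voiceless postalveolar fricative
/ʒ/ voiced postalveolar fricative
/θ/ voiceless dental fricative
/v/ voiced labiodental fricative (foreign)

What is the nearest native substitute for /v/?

f

/f/ is closest: same manner (fricative), place distance 0 (labiodental→labiodental), voicing differs (+1); total 1. Next closest is /z/ at distance 2.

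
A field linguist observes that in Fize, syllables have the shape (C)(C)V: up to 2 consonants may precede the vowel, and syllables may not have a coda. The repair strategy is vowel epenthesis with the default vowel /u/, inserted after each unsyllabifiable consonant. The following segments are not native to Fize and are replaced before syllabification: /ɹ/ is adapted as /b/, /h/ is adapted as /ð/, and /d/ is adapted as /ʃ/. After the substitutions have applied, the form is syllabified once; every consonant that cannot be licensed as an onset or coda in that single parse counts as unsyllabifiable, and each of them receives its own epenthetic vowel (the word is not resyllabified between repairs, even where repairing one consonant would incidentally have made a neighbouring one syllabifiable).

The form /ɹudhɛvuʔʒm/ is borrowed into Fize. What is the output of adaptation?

Substitution: /ɹ/ → /b/, /d/ → /ʃ/, /h/ → /ð/, giving /buʃðɛvuʔʒm/.
Syllabifying with onset maximization leaves /ʔ/, /ʒ/, /m/ stranded (no codas are permitted; onsets may contain at most 2 consonants).
Epenthesis after each stranded consonant: /ʔ/ → /ʔu/, /ʒ/ → /ʒu/, /m/ → /mu/.

buʃðɛvuʔuʒumu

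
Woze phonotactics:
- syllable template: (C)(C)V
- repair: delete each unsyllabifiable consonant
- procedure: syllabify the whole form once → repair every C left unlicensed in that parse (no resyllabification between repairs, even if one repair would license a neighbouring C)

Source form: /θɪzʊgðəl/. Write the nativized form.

Under (C)(C)V, the unsyllabifiable consonants are /l/ (no codas are permitted; onsets may contain at most 2 consonants).
Each unlicensed consonant is deleted: /l/.

θɪzʊgðə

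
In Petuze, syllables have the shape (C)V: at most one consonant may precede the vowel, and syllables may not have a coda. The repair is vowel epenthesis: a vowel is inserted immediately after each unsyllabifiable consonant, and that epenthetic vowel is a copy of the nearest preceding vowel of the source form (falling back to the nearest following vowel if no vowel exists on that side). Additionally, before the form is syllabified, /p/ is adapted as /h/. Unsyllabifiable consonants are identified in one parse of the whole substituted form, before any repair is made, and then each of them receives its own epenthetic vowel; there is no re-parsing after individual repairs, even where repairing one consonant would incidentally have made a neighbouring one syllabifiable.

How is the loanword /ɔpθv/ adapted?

Substitution: /p/ → /h/, giving /ɔhθv/.
Syllabifying with onset maximization leaves /h/, /θ/, /v/ stranded (no codas are permitted; onsets are limited to one consonant).
Each unlicensed consonant becomes the onset of a new syllable: /h/ → /hɔ/, /θ/ → /θɔ/, /v/ → /vɔ/.

ɔhɔθɔvɔ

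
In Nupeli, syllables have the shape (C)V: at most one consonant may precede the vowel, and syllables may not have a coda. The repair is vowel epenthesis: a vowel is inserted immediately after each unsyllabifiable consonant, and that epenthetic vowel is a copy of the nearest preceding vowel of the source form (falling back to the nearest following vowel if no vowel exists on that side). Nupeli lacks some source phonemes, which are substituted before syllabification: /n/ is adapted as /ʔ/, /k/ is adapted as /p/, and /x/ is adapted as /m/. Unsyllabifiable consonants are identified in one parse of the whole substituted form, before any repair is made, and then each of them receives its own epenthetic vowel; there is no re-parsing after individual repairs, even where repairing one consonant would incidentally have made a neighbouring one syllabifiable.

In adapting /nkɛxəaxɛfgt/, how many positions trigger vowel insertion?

4

After substitution the input is /ʔpɛməamɛfgt/.
The unsyllabifiable consonants are /ʔ/, /f/, /g/, /t/; each receives one epenthetic vowel.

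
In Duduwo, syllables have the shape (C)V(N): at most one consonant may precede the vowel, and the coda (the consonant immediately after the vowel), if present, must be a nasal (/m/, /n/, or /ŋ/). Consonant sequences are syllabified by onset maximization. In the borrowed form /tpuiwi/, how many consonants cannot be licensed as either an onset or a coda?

Under (C)V(N), the unsyllabifiable consonants are /t/ (only a nasal (/m/, /n/, or /ŋ/) is licensed in coda position; onsets are limited to one consonant).

1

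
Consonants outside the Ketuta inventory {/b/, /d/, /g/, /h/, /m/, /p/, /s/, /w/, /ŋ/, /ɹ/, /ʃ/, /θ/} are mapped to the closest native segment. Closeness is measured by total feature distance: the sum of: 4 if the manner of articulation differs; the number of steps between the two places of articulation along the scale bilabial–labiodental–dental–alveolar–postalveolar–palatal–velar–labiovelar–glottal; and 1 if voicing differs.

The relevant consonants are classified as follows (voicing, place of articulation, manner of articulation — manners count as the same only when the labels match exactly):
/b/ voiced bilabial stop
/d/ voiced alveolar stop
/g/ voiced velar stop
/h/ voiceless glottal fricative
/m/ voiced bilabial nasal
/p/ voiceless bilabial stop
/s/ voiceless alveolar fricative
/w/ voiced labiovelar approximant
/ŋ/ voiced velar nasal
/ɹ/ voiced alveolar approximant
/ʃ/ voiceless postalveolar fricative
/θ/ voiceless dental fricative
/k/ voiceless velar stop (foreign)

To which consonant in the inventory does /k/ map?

g

/g/ is closest: same manner (stop), place distance 0 (velar→velar), voicing differs (+1); total 1. Next closest is /d/ at distance 4.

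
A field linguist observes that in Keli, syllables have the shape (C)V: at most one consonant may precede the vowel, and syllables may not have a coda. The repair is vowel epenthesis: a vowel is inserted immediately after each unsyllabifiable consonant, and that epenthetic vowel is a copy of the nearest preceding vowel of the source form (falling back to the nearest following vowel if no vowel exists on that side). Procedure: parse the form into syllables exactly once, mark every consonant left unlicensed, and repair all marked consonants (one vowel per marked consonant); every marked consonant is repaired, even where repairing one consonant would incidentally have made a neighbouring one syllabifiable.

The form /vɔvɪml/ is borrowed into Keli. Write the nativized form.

vɔvɪmɪlɪ

Syllabifying with onset maximization leaves /m/, /l/ stranded (no codas are permitted; onsets are limited to one consonant).
Inserting the epenthetic vowel yields /m/ → /mɪ/, /l/ → /lɪ/.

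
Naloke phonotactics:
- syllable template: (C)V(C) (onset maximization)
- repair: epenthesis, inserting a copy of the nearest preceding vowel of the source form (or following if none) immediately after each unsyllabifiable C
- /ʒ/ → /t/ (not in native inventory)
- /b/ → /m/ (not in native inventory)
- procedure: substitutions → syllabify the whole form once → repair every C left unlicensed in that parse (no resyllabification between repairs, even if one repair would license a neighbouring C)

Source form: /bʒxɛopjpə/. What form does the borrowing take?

mɛtɛxɛopjopə

Substitution: /b/ → /m/, /ʒ/ → /t/, giving /mtxɛopjpə/.
The consonants /m/, /t/, /j/ cannot be parsed into a legal (C)V(C) syllable (at most one coda consonant is licensed; onsets are limited to one consonant).
Each unlicensed consonant becomes the onset of a new syllable: /m/ → /mɛ/, /t/ → /tɛ/, /j/ → /jo/.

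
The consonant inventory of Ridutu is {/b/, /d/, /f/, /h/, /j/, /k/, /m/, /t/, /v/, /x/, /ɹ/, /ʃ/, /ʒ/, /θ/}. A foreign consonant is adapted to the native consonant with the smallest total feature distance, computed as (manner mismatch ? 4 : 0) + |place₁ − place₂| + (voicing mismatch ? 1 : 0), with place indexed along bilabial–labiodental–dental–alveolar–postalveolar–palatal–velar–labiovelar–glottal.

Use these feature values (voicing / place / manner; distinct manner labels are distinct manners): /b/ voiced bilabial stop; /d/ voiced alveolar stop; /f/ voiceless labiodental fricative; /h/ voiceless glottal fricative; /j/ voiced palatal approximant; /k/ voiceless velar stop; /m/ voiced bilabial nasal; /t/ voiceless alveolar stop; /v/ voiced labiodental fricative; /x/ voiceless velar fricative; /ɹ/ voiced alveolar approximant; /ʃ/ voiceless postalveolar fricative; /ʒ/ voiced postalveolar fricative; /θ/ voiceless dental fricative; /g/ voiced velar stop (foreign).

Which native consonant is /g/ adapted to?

/k/ is closest: same manner (stop), place distance 0 (velar→velar), voicing differs (+1); total 1. Next closest is /d/ at distance 3.

k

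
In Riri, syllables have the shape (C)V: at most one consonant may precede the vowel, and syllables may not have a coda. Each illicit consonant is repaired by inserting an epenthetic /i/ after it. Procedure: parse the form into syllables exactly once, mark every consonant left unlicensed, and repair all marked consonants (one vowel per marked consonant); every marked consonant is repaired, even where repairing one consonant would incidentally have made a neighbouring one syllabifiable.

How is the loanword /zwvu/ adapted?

Under (C)V, the unsyllabifiable consonants are /z/, /w/ (no codas are permitted; onsets are limited to one consonant).
Each unlicensed consonant becomes the onset of a new syllable: /z/ → /zi/, /w/ → /wi/.

ziwivu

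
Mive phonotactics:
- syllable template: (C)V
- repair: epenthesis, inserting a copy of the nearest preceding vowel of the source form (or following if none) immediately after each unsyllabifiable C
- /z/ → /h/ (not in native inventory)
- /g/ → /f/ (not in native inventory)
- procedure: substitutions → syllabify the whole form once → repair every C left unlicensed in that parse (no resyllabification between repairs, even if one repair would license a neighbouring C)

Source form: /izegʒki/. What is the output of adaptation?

ihefeʒeki

Substitution: /z/ → /h/, /g/ → /f/, giving /ihefʒki/.
The consonants /f/, /ʒ/ cannot be parsed into a legal (C)V syllable (no codas are permitted; onsets are limited to one consonant).
Epenthesis after each stranded consonant: /f/ → /fe/, /ʒ/ → /ʒe/.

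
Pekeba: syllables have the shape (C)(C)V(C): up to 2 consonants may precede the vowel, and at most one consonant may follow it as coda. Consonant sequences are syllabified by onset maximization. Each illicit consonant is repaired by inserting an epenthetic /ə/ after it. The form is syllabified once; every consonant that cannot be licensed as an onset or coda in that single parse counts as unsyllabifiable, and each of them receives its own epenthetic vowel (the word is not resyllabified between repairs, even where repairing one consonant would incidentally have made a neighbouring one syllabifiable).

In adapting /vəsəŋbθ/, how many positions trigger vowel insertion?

The unsyllabifiable consonants are /b/, /θ/; each receives one epenthetic vowel.

2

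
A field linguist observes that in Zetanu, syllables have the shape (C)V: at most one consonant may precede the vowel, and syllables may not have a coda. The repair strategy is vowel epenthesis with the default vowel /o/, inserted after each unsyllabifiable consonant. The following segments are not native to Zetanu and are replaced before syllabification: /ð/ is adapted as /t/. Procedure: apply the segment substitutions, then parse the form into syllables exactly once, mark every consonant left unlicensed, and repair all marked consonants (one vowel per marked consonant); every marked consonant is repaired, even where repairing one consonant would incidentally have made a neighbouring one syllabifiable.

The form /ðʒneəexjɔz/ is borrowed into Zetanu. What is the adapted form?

Substitution: /ð/ → /t/, giving /tʒneəexjɔz/.
The consonants /t/, /ʒ/, /x/, /z/ cannot be parsed into a legal (C)V syllable (no codas are permitted; onsets are limited to one consonant).
Each unlicensed consonant becomes the onset of a new syllable: /t/ → /to/, /ʒ/ → /ʒo/, /x/ → /xo/, /z/ → /zo/.

toʒoneəexojɔzo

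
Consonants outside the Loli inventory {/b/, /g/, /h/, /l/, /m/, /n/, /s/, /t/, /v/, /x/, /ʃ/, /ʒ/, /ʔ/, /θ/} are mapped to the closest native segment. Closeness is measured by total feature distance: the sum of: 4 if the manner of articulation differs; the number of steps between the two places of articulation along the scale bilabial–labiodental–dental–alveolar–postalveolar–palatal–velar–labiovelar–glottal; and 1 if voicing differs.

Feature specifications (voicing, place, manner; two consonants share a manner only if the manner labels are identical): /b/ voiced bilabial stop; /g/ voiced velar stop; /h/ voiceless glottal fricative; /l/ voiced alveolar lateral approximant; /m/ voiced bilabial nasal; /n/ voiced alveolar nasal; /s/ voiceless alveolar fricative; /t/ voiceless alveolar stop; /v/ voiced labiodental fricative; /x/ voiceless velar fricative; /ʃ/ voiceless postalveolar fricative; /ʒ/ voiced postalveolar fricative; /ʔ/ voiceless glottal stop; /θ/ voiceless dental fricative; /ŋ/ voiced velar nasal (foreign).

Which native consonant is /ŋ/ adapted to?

/n/ is closest: same manner (nasal), place distance 3 (velar→alveolar), same voicing; total 3. Next closest is /g/ at distance 4.

n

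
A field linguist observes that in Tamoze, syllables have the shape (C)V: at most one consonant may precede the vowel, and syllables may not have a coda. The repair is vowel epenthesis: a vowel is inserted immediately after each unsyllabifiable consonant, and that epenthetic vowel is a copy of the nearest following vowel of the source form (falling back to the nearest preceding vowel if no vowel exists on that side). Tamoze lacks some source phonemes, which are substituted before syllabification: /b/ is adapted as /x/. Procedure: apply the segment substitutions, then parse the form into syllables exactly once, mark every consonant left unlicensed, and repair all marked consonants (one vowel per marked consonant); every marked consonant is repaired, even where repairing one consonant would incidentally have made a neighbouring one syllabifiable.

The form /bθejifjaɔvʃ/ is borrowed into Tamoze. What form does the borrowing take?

Substitution: /b/ → /x/, giving /xθejifjaɔvʃ/.
Syllabifying with onset maximization leaves /x/, /f/, /v/, /ʃ/ stranded (no codas are permitted; onsets are limited to one consonant).
Epenthesis after each stranded consonant: /x/ → /xe/, /f/ → /fa/, /v/ → /vɔ/, /ʃ/ → /ʃɔ/.

xeθejifajaɔvɔʃɔ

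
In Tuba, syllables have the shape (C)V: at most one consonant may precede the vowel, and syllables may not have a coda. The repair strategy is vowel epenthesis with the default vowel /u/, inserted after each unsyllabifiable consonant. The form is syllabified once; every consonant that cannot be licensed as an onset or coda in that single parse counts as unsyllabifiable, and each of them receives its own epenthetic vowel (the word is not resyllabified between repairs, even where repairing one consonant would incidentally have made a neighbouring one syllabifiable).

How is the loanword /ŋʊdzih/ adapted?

ŋʊduzihu

Under (C)V, the unsyllabifiable consonants are /d/, /h/ (no codas are permitted; onsets are limited to one consonant).
Inserting the epenthetic vowel yields /d/ → /du/, /h/ → /hu/.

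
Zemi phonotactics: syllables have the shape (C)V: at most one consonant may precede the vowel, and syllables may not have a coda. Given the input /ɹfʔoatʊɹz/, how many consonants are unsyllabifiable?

4

The consonants /ɹ/, /f/, /ɹ/, /z/ cannot be parsed into a legal (C)V syllable (no codas are permitted; onsets are limited to one consonant).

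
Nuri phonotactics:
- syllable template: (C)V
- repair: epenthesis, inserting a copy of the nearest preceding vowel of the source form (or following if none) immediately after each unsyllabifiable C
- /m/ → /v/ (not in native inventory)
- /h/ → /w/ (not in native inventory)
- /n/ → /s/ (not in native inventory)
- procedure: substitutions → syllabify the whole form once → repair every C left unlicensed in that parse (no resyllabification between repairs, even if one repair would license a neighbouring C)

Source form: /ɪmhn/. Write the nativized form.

Substitution: /m/ → /v/, /h/ → /w/, /n/ → /s/, giving /ɪvws/.
Under (C)V, the unsyllabifiable consonants are /v/, /w/, /s/ (no codas are permitted; onsets are limited to one consonant).
Inserting the epenthetic vowel yields /v/ → /vɪ/, /w/ → /wɪ/, /s/ → /sɪ/.

ɪvɪwɪsɪ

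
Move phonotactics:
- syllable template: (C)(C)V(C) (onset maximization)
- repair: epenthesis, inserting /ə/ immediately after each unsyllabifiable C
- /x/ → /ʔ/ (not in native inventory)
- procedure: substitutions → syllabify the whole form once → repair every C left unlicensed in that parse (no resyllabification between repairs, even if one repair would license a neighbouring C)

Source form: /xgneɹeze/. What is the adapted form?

Substitution: /x/ → /ʔ/, giving /ʔgneɹeze/.
The consonants /ʔ/ cannot be parsed into a legal (C)(C)V(C) syllable (at most one coda consonant is licensed; onsets may contain at most 2 consonants).
Epenthesis after each stranded consonant: /ʔ/ → /ʔə/.

ʔəgneɹeze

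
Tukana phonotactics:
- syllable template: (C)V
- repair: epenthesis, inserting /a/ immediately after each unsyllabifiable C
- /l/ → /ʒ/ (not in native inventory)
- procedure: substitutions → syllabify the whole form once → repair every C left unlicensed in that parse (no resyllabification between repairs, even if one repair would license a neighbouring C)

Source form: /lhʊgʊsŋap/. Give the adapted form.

ʒahʊgʊsaŋapa

Substitution: /l/ → /ʒ/, giving /ʒhʊgʊsŋap/.
Under (C)V, the unsyllabifiable consonants are /ʒ/, /s/, /p/ (no codas are permitted; onsets are limited to one consonant).
Epenthesis after each stranded consonant: /ʒ/ → /ʒa/, /s/ → /sa/, /p/ → /pa/.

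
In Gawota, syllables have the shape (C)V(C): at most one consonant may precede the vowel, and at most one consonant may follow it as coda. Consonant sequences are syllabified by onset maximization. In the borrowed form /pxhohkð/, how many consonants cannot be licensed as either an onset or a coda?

Syllabifying with onset maximization leaves /p/, /x/, /k/, /ð/ stranded (at most one coda consonant is licensed; onsets are limited to one consonant).

4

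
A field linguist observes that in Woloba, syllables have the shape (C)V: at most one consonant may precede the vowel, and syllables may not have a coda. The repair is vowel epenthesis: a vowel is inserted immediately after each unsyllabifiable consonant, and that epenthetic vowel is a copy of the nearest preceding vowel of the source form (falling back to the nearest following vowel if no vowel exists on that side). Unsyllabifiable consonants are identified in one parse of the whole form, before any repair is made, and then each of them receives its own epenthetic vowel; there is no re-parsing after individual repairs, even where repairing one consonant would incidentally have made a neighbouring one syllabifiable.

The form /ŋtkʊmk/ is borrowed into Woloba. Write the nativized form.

ŋʊtʊkʊmʊkʊ

Syllabifying with onset maximization leaves /ŋ/, /t/, /m/, /k/ stranded (no codas are permitted; onsets are limited to one consonant).
Each unlicensed consonant becomes the onset of a new syllable: /ŋ/ → /ŋʊ/, /t/ → /tʊ/, /m/ → /mʊ/, /k/ → /kʊ/.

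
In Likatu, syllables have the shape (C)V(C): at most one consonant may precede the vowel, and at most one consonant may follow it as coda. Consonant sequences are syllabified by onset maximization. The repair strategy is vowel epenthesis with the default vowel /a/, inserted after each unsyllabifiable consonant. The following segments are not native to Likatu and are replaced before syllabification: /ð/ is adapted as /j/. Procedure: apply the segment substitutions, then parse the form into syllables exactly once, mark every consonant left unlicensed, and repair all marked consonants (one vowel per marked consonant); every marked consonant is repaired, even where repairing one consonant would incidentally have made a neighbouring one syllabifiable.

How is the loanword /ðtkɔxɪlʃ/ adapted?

jatakɔxɪlʃa

Substitution: /ð/ → /j/, giving /jtkɔxɪlʃ/.
Syllabifying with onset maximization leaves /j/, /t/, /ʃ/ stranded (at most one coda consonant is licensed; onsets are limited to one consonant).
Each unlicensed consonant becomes the onset of a new syllable: /j/ → /ja/, /t/ → /ta/, /ʃ/ → /ʃa/.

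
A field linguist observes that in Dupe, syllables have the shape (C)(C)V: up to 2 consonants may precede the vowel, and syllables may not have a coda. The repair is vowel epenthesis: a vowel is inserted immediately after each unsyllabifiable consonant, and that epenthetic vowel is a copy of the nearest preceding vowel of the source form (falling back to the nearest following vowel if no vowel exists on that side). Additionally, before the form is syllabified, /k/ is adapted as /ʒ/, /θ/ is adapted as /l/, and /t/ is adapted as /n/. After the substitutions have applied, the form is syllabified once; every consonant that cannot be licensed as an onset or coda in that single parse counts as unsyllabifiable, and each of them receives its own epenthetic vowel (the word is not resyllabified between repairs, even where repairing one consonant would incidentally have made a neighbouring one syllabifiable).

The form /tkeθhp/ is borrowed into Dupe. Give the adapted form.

nʒelehepe

Substitution: /t/ → /n/, /k/ → /ʒ/, /θ/ → /l/, giving /nʒelhp/.
Syllabifying with onset maximization leaves /l/, /h/, /p/ stranded (no codas are permitted; onsets may contain at most 2 consonants).
Each unlicensed consonant becomes the onset of a new syllable: /l/ → /le/, /h/ → /he/, /p/ → /pe/.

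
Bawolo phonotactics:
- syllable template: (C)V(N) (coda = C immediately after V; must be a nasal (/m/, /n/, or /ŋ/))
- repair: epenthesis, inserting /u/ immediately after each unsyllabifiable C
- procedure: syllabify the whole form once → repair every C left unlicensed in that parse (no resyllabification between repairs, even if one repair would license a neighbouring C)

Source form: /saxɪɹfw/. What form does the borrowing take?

The consonants /ɹ/, /f/, /w/ cannot be parsed into a legal (C)V(N) syllable (only a nasal (/m/, /n/, or /ŋ/) is licensed in coda position; onsets are limited to one consonant).
Epenthesis after each stranded consonant: /ɹ/ → /ɹu/, /f/ → /fu/, /w/ → /wu/.

saxɪɹufuwu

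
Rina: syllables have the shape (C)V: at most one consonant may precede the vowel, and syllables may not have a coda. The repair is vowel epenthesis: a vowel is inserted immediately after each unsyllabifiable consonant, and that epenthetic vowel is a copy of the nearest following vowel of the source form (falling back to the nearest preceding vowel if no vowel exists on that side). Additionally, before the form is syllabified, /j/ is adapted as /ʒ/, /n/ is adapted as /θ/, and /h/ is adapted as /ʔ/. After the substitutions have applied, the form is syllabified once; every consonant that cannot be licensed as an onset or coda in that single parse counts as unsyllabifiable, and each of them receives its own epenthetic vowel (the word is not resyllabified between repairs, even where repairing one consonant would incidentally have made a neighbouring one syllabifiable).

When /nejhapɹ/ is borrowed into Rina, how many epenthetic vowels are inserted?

3

After substitution the input is /θeʒʔapɹ/.
The unsyllabifiable consonants are /ʒ/, /p/, /ɹ/; each receives one epenthetic vowel.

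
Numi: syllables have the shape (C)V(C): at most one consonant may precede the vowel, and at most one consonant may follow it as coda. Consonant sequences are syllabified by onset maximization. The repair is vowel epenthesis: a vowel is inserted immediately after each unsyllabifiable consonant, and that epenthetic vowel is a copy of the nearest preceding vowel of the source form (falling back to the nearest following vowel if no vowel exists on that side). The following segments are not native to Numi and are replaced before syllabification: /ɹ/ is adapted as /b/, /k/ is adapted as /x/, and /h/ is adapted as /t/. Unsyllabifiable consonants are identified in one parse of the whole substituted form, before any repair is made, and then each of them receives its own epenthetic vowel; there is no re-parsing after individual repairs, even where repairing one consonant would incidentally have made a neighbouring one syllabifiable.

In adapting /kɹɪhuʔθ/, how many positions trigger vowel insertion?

2

After substitution the input is /xbɪtuʔθ/.
The unsyllabifiable consonants are /x/, /θ/; each receives one epenthetic vowel.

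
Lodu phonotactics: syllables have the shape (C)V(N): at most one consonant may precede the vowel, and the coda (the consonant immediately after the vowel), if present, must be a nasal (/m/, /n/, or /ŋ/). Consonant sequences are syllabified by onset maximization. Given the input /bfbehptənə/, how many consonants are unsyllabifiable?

4

Syllabifying with onset maximization leaves /b/, /f/, /h/, /p/ stranded (only a nasal (/m/, /n/, or /ŋ/) is licensed in coda position; onsets are limited to one consonant).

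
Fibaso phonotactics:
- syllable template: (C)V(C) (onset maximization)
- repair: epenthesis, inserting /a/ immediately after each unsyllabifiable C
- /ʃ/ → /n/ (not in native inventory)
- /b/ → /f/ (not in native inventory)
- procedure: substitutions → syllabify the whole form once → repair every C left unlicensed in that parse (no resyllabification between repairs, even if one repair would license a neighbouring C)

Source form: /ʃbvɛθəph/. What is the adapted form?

Substitution: /ʃ/ → /n/, /b/ → /f/, giving /nfvɛθəph/.
Syllabifying with onset maximization leaves /n/, /f/, /h/ stranded (at most one coda consonant is licensed; onsets are limited to one consonant).
Epenthesis after each stranded consonant: /n/ → /na/, /f/ → /fa/, /h/ → /ha/.

nafavɛθəpha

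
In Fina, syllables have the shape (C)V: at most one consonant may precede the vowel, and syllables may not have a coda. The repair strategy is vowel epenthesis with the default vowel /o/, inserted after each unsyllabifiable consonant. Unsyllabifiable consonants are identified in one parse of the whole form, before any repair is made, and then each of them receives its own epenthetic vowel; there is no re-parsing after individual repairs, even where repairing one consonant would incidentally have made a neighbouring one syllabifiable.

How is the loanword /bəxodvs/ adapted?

Syllabifying with onset maximization leaves /d/, /v/, /s/ stranded (no codas are permitted; onsets are limited to one consonant).
Each unlicensed consonant becomes the onset of a new syllable: /d/ → /do/, /v/ → /vo/, /s/ → /so/.

bəxodovoso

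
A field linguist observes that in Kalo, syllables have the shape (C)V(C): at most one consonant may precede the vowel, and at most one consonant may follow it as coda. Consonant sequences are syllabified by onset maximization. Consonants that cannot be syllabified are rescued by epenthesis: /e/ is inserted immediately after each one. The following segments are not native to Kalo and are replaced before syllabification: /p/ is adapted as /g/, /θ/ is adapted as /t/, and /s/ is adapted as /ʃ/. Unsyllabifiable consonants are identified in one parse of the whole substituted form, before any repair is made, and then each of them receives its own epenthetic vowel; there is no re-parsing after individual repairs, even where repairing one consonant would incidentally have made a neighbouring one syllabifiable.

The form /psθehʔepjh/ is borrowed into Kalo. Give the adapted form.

geʃetehʔegjehe

Substitution: /p/ → /g/, /s/ → /ʃ/, /θ/ → /t/, giving /gʃtehʔegjh/.
The consonants /g/, /ʃ/, /j/, /h/ cannot be parsed into a legal (C)V(C) syllable (at most one coda consonant is licensed; onsets are limited to one consonant).
Inserting the epenthetic vowel yields /g/ → /ge/, /ʃ/ → /ʃe/, /j/ → /je/, /h/ → /he/.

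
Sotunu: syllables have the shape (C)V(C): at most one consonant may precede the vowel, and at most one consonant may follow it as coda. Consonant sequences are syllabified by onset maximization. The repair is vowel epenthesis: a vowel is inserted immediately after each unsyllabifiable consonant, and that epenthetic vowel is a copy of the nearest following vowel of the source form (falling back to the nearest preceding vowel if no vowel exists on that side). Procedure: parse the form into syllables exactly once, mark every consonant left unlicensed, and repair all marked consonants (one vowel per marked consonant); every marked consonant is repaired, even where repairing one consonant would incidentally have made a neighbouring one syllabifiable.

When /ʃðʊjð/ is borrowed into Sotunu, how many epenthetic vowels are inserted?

The unsyllabifiable consonants are /ʃ/, /ð/; each receives one epenthetic vowel.

2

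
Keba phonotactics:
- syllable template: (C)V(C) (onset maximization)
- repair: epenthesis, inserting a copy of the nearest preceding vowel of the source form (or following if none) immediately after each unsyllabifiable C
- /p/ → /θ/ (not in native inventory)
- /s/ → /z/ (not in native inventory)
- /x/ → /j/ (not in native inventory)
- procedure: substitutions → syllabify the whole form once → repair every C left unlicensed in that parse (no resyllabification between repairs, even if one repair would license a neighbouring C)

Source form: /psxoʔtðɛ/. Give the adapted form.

Substitution: /p/ → /θ/, /s/ → /z/, /x/ → /j/, giving /θzjoʔtðɛ/.
Syllabifying with onset maximization leaves /θ/, /z/, /t/ stranded (at most one coda consonant is licensed; onsets are limited to one consonant).
Inserting the epenthetic vowel yields /θ/ → /θo/, /z/ → /zo/, /t/ → /to/.

θozojoʔtoðɛ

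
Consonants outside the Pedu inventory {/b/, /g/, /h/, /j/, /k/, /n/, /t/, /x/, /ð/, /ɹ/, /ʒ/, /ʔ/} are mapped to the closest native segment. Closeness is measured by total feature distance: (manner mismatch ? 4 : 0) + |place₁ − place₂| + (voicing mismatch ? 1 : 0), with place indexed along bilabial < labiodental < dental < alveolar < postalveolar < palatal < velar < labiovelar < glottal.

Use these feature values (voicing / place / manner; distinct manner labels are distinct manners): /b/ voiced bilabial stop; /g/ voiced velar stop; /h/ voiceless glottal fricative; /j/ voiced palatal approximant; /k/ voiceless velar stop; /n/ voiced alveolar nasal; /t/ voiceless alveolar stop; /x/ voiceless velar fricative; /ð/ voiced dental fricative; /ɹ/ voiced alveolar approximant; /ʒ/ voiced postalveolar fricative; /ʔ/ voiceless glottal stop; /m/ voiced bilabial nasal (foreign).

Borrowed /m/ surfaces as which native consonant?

n

/n/ is closest: same manner (nasal), place distance 3 (bilabial→alveolar), same voicing; total 3. Next closest is /b/ at distance 4.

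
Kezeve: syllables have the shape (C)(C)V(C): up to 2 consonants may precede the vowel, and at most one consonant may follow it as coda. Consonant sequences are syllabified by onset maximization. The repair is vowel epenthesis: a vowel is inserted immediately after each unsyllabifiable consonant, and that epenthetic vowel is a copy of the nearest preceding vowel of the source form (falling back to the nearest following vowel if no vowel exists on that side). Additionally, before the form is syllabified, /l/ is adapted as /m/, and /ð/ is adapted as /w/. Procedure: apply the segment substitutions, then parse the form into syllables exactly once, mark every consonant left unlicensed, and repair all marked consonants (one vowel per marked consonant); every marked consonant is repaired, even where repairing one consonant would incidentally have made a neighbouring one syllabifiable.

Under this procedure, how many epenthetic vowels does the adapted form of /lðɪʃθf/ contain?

After substitution the input is /mwɪʃθf/.
The unsyllabifiable consonants are /θ/, /f/; each receives one epenthetic vowel.

2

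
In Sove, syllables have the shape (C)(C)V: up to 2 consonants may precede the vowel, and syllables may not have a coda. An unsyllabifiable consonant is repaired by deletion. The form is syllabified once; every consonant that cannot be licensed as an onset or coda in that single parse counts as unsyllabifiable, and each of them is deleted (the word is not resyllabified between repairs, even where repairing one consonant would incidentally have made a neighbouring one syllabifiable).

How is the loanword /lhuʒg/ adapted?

The consonants /ʒ/, /g/ cannot be parsed into a legal (C)(C)V syllable (no codas are permitted; onsets may contain at most 2 consonants).
Deleting the stranded consonants removes /ʒ/, /g/.

lhu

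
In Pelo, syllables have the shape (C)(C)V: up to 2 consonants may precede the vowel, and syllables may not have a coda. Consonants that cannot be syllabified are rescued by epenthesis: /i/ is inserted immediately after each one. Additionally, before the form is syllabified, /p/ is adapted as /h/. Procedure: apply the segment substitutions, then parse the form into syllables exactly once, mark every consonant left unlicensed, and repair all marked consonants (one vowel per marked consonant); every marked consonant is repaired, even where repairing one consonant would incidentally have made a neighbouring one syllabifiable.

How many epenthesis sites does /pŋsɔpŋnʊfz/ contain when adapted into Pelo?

4

After substitution the input is /hŋsɔhŋnʊfz/.
The unsyllabifiable consonants are /h/, /h/, /f/, /z/; each receives one epenthetic vowel.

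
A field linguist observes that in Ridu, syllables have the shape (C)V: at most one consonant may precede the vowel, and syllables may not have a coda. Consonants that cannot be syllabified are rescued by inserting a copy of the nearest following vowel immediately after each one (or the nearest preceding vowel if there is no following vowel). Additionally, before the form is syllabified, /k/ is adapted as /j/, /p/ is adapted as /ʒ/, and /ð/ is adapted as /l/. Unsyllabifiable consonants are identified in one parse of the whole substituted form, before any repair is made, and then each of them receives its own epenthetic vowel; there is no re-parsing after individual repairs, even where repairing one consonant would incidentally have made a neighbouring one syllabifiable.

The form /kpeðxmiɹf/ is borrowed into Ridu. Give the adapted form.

Substitution: /k/ → /j/, /p/ → /ʒ/, /ð/ → /l/, giving /jʒelxmiɹf/.
Syllabifying with onset maximization leaves /j/, /l/, /x/, /ɹ/, /f/ stranded (no codas are permitted; onsets are limited to one consonant).
Inserting the epenthetic vowel yields /j/ → /je/, /l/ → /li/, /x/ → /xi/, /ɹ/ → /ɹi/, /f/ → /fi/.

jeʒeliximiɹifi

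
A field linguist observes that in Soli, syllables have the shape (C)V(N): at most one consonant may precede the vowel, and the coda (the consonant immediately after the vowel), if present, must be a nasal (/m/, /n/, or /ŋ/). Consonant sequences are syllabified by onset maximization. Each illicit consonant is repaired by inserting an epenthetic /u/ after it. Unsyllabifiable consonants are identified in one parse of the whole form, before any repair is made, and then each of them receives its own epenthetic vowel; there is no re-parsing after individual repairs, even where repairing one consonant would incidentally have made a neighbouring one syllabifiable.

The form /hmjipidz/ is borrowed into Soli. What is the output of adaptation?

Under (C)V(N), the unsyllabifiable consonants are /h/, /m/, /d/, /z/ (only a nasal (/m/, /n/, or /ŋ/) is licensed in coda position; onsets are limited to one consonant).
Inserting the epenthetic vowel yields /h/ → /hu/, /m/ → /mu/, /d/ → /du/, /z/ → /zu/.

humujipiduzu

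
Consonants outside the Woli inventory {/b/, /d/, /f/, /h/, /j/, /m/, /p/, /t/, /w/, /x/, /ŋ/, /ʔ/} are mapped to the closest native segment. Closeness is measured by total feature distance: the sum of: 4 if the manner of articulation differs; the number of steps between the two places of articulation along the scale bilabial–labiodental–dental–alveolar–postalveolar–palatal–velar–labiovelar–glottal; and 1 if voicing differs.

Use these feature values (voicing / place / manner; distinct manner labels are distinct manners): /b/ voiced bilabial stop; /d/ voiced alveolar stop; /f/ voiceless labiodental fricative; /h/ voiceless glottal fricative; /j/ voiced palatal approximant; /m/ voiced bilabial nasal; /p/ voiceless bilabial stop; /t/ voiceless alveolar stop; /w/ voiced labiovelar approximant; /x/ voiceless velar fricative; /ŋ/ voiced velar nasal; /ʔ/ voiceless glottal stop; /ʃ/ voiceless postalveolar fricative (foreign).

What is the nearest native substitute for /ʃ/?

x

/x/ is closest: same manner (fricative), place distance 2 (postalveolar→velar), same voicing; total 2. Next closest is /f/ at distance 3.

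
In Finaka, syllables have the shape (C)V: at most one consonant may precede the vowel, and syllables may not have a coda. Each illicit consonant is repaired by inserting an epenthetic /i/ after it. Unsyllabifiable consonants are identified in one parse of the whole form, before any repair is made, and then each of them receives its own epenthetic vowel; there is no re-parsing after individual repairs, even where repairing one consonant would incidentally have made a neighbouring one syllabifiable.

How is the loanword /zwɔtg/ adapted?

Under (C)V, the unsyllabifiable consonants are /z/, /t/, /g/ (no codas are permitted; onsets are limited to one consonant).
Each unlicensed consonant becomes the onset of a new syllable: /z/ → /zi/, /t/ → /ti/, /g/ → /gi/.

ziwɔtigi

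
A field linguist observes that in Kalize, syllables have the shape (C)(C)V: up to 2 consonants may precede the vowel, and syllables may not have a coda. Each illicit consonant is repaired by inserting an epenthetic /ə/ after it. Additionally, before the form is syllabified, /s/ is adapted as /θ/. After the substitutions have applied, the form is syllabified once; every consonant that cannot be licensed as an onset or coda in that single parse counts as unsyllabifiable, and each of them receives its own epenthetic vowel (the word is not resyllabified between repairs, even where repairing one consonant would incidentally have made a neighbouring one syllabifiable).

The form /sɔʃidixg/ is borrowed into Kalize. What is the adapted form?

θɔʃidixəgə

Substitution: /s/ → /θ/, giving /θɔʃidixg/.
Syllabifying with onset maximization leaves /x/, /g/ stranded (no codas are permitted; onsets may contain at most 2 consonants).
Each unlicensed consonant becomes the onset of a new syllable: /x/ → /xə/, /g/ → /gə/.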